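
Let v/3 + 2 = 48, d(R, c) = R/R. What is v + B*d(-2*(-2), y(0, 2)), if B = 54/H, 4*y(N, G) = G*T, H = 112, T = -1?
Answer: 7755/56 ≈ 138.48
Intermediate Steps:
y(N, G) = -G/4 (y(N, G) = (G*(-1))/4 = (-G)/4 = -G/4)
d(R, c) = 1
B = 27/56 (B = 54/112 = 54*(1/112) = 27/56 ≈ 0.48214)
v = 138 (v = -6 + 3*48 = -6 + 144 = 138)
v + B*d(-2*(-2), y(0, 2)) = 138 + (27/56)*1 = 138 + 27/56 = 7755/56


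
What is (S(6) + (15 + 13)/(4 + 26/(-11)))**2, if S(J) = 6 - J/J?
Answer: 39601/81 ≈ 488.90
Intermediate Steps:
S(J) = 5 (S(J) = 6 - 1*1 = 6 - 1 = 5)
(S(6) + (15 + 13)/(4 + 26/(-11)))**2 = (5 + (15 + 13)/(4 + 26/(-11)))**2 = (5 + 28/(4 + 26*(-1/11)))**2 = (5 + 28/(4 - 26/11))**2 = (5 + 28/(18/11))**2 = (5 + 28*(11/18))**2 = (5 + 154/9)**2 = (199/9)**2 = 39601/81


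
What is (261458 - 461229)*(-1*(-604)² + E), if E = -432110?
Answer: 159202703946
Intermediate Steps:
(261458 - 461229)*(-1*(-604)² + E) = (261458 - 461229)*(-1*(-604)² - 432110) = -199771*(-1*364816 - 432110) = -199771*(-364816 - 432110) = -199771*(-796926) = 159202703946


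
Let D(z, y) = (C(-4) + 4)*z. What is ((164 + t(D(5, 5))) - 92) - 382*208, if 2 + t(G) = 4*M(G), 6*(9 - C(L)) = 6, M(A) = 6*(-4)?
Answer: -79482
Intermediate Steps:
M(A) = -24
C(L) = 8 (C(L) = 9 - ⅙*6 = 9 - 1 = 8)
D(z, y) = 12*z (D(z, y) = (8 + 4)*z = 12*z)
t(G) = -98 (t(G) = -2 + 4*(-24) = -2 - 96 = -98)
((164 + t(D(5, 5))) - 92) - 382*208 = ((164 - 98) - 92) - 382*208 = (66 - 92) - 79456 = -26 - 79456 = -79482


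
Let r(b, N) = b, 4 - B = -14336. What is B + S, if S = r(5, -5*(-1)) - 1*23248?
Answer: -8903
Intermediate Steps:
B = 14340 (B = 4 - 1*(-14336) = 4 + 14336 = 14340)
S = -23243 (S = 5 - 1*23248 = 5 - 23248 = -23243)
B + S = 14340 - 23243 = -8903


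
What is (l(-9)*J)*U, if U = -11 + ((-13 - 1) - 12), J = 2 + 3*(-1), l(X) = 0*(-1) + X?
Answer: -333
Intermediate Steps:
l(X) = X (l(X) = 0 + X = X)
J = -1 (J = 2 - 3 = -1)
U = -37 (U = -11 + (-14 - 12) = -11 - 26 = -37)
(l(-9)*J)*U = -9*(-1)*(-37) = 9*(-37) = -333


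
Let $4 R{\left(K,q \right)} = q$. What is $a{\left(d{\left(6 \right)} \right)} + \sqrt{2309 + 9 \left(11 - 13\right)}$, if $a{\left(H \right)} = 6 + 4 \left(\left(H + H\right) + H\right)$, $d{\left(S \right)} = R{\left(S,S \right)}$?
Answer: $24 + \sqrt{2291} \approx 71.864$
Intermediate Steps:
$R{\left(K,q \right)} = \frac{q}{4}$
$d{\left(S \right)} = \frac{S}{4}$
$a{\left(H \right)} = 6 + 12 H$ ($a{\left(H \right)} = 6 + 4 \left(2 H + H\right) = 6 + 4 \cdot 3 H = 6 + 12 H$)
$a{\left(d{\left(6 \right)} \right)} + \sqrt{2309 + 9 \left(11 - 13\right)} = \left(6 + 12 \cdot \frac{1}{4} \cdot 6\right) + \sqrt{2309 + 9 \left(11 - 13\right)} = \left(6 + 12 \cdot \frac{3}{2}\right) + \sqrt{2309 + 9 \left(-2\right)} = \left(6 + 18\right) + \sqrt{2309 - 18} = 24 + \sqrt{2291}$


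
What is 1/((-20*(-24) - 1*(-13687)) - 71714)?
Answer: -1/57547 ≈ -1.7377e-5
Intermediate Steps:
1/((-20*(-24) - 1*(-13687)) - 71714) = 1/((480 + 13687) - 71714) = 1/(14167 - 71714) = 1/(-57547) = -1/57547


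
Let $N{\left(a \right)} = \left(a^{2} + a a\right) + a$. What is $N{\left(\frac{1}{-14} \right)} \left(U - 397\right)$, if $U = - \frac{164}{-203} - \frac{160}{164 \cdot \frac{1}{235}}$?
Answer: $\frac{15617121}{407827} \approx 38.294$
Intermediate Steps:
$N{\left(a \right)} = a + 2 a^{2}$ ($N{\left(a \right)} = \left(a^{2} + a^{2}\right) + a = 2 a^{2} + a = a + 2 a^{2}$)
$U = - \frac{1901476}{8323}$ ($U = \left(-164\right) \left(- \frac{1}{203}\right) - \frac{160}{164 \cdot \frac{1}{235}} = \frac{164}{203} - \frac{160}{\frac{164}{235}} = \frac{164}{203} - \frac{9400}{41} = - \frac{1901476}{8323} \approx -228.46$)
$N{\left(\frac{1}{-14} \right)} \left(U - 397\right) = \frac{1 + \frac{2}{-14}}{-14} \left(- \frac{1901476}{8323} - 397\right) = - \frac{1 + 2 \left(- \frac{1}{14}\right)}{14} \left(- \frac{5205707}{8323}\right) = - \frac{1 - \frac{1}{7}}{14} \left(- \frac{5205707}{8323}\right) = \left(- \frac{1}{14}\right) \frac{6}{7} \left(- \frac{5205707}{8323}\right) = \left(- \frac{3}{49}\right) \left(- \frac{5205707}{8323}\right) = \frac{15617121}{407827}$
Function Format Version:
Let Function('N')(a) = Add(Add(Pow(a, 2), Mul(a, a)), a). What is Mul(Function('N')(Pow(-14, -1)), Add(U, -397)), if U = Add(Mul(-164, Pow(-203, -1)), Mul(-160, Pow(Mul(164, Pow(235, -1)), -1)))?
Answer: Rational(15617121, 407827) ≈ 38.294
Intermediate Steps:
Function('N')(a) = Add(a, Mul(2, Pow(a, 2))) (Function('N')(a) = Add(Add(Pow(a, 2), Pow(a, 2)), a) = Add(Mul(2, Pow(a, 2)), a) = Add(a, Mul(2, Pow(a, 2))))
U = Rational(-1901476, 8323) (U = Add(Mul(-164, Rational(-1, 203)), Mul(-160, Pow(Mul(164, Rational(1, 235)), -1))) = Add(Rational(164, 203), Mul(-160, Pow(Rational(164, 235), -1))) = Add(Rational(164, 203), Mul(-160, Rational(235, 164))) = Add(Rational(164, 203), Rational(-9400, 41)) = Rational(-1901476, 8323) ≈ -228.46)
Mul(Function('N')(Pow(-14, -1)), Add(U, -397)) = Mul(Mul(Pow(-14, -1), Add(1, Mul(2, Pow(-14, -1)))), Add(Rational(-1901476, 8323), -397)) = Mul(Mul(Rational(-1, 14), Add(1, Mul(2, Rational(-1, 14)))), Rational(-5205707, 8323)) = Mul(Mul(Rational(-1, 14), Add(1, Rational(-1, 7))), Rational(-5205707, 8323)) = Mul(Mul(Rational(-1, 14), Rational(6, 7)), Rational(-5205707, 8323)) = Mul(Rational(-3, 49), Rational(-5205707, 8323)) = Rational(15617121, 407827)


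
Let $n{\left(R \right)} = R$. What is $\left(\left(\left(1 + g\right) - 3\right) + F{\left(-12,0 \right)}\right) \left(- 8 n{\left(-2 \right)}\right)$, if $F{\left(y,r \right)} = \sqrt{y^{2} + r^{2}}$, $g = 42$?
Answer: $832$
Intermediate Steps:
$F{\left(y,r \right)} = \sqrt{r^{2} + y^{2}}$
$\left(\left(\left(1 + g\right) - 3\right) + F{\left(-12,0 \right)}\right) \left(- 8 n{\left(-2 \right)}\right) = \left(\left(\left(1 + 42\right) - 3\right) + \sqrt{0^{2} + \left(-12\right)^{2}}\right) \left(\left(-8\right) \left(-2\right)\right) = \left(\left(43 - 3\right) + \sqrt{0 + 144}\right) 16 = \left(40 + \sqrt{144}\right) 16 = \left(40 + 12\right) 16 = 52 \cdot 16 = 832$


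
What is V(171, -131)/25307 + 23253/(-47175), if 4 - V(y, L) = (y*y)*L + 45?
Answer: 60038929693/397952575 ≈ 150.87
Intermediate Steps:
V(y, L) = -41 - L*y**2 (V(y, L) = 4 - ((y*y)*L + 45) = 4 - (y**2*L + 45) = 4 - (L*y**2 + 45) = 4 - (45 + L*y**2) = 4 + (-45 - L*y**2) = -41 - L*y**2)
V(171, -131)/25307 + 23253/(-47175) = (-41 - 1*(-131)*171**2)/25307 + 23253/(-47175) = (-41 - 1*(-131)*29241)*(1/25307) + 23253*(-1/47175) = (-41 + 3830571)*(1/25307) - 7751/15725 = 3830530*(1/25307) - 7751/15725 = 3830530/25307 - 7751/15725 = 60038929693/397952575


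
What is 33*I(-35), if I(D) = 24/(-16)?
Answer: -99/2 ≈ -49.500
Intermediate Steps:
I(D) = -3/2 (I(D) = 24*(-1/16) = -3/2)
33*I(-35) = 33*(-3/2) = -99/2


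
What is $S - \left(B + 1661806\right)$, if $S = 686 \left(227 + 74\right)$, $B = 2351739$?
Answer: $-3807059$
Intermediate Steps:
$S = 206486$ ($S = 686 \cdot 301 = 206486$)
$S - \left(B + 1661806\right) = 206486 - \left(2351739 + 1661806\right) = 206486 - 4013545 = -3807059$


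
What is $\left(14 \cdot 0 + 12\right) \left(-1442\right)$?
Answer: $-17304$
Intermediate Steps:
$\left(14 \cdot 0 + 12\right) \left(-1442\right) = \left(0 + 12\right) \left(-1442\right) = 12 \left(-1442\right) = -17304$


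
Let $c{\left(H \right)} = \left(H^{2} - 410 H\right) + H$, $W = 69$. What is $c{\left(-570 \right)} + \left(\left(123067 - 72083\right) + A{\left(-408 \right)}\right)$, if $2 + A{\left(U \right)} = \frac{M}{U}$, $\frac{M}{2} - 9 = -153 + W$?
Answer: $\frac{41412841}{68} \approx 6.0901 \cdot 10^{5}$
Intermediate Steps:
$M = -150$ ($M = 18 + 2 \left(-153 + 69\right) = 18 + 2 \left(-84\right) = 18 - 168 = -150$)
$c{\left(H \right)} = H^{2} - 409 H$
$A{\left(U \right)} = -2 - \frac{150}{U}$
$c{\left(-570 \right)} + \left(\left(123067 - 72083\right) + A{\left(-408 \right)}\right) = - 570 \left(-409 - 570\right) + \left(\left(123067 - 72083\right) - \left(2 + \frac{150}{-408}\right)\right) = \left(-570\right) \left(-979\right) + \left(\left(123067 - 72083\right) - \frac{111}{68}\right) = 558030 + \left(50984 + \left(-2 + \frac{25}{68}\right)\right) = 558030 + \left(50984 - \frac{111}{68}\right) = 558030 + \frac{3466801}{68} = \frac{41412841}{68}$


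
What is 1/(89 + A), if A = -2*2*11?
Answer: 1/45 ≈ 0.022222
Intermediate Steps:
A = -44 (A = -4*11 = -44)
1/(89 + A) = 1/(89 - 44) = 1/45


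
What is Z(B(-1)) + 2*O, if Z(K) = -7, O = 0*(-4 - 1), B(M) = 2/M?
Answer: -7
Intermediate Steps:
O = 0 (O = 0*(-5) = 0)
Z(B(-1)) + 2*O = -7 + 2*0 = -7 + 0 = -7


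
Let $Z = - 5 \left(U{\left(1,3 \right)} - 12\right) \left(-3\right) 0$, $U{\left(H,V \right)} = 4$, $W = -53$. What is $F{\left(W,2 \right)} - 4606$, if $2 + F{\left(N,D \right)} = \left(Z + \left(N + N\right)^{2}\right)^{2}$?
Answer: $126243088$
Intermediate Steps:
$Z = 0$ ($Z = - 5 \left(4 - 12\right) \left(-3\right) 0 = - 5 \left(-8\right) \left(-3\right) 0 = - 5 \cdot 24 \cdot 0 = \left(-5\right) 0 = 0$)
$F{\left(N,D \right)} = -2 + 16 N^{4}$ ($F{\left(N,D \right)} = -2 + \left(0 + \left(N + N\right)^{2}\right)^{2} = -2 + \left(0 + \left(2 N\right)^{2}\right)^{2} = -2 + \left(0 + 4 N^{2}\right)^{2} = -2 + \left(4 N^{2}\right)^{2} = -2 + 16 N^{4}$)
$F{\left(W,2 \right)} - 4606 = \left(-2 + 16 \left(-53\right)^{4}\right) - 4606 = \left(-2 + 16 \cdot 7890481\right) - 4606 = \left(-2 + 126247696\right) - 4606 = 126247694 - 4606 = 126243088$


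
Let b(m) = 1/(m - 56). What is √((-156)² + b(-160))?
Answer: 5*√1261578/36 ≈ 156.00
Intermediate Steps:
b(m) = 1/(-56 + m)
√((-156)² + b(-160)) = √((-156)² + 1/(-56 - 160)) = √(24336 + 1/(-216)) = √(24336 - 1/216) = √(5256575/216) = 5*√1261578/36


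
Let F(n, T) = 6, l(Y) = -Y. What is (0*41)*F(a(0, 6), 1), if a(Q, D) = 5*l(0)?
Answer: 0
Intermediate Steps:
a(Q, D) = 0 (a(Q, D) = 5*(-1*0) = 5*0 = 0)
(0*41)*F(a(0, 6), 1) = (0*41)*6 = 0*6 = 0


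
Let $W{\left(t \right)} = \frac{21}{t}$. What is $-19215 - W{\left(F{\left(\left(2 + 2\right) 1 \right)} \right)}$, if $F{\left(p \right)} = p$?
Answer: $- \frac{76881}{4} \approx -19220.0$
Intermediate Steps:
$-19215 - W{\left(F{\left(\left(2 + 2\right) 1 \right)} \right)} = -19215 - \frac{21}{\left(2 + 2\right) 1} = -19215 - \frac{21}{4 \cdot 1} = -19215 - \frac{21}{4} = - \frac{76881}{4}$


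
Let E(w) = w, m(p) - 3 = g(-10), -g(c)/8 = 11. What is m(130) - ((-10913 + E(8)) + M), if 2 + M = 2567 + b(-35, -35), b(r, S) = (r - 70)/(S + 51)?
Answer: 132185/16 ≈ 8261.6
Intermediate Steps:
g(c) = -88 (g(c) = -8*11 = -88)
m(p) = -85 (m(p) = 3 - 88 = -85)
b(r, S) = (-70 + r)/(51 + S)
M = 40935/16 (M = -2 + (2567 + (-70 - 35)/(51 - 35)) = -2 + (2567 - 105/16) = -2 + 40967/16 = 40935/16 ≈ 2558.4)
m(130) - ((-10913 + E(8)) + M) = -85 - ((-10913 + 8) + 40935/16) = -85 - (-10905 + 40935/16) = -85 - 1*(-133545/16) = -85 + 133545/16 = 132185/16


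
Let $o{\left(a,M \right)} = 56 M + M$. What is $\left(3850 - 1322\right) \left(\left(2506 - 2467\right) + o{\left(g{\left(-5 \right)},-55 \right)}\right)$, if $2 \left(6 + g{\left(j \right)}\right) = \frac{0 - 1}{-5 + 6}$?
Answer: $-7826688$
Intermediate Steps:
$g{\left(j \right)} = - \frac{13}{2}$ ($g{\left(j \right)} = -6 + \frac{\left(0 - 1\right) \frac{1}{-5 + 6}}{2} = -6 + \frac{\left(-1\right) 1^{-1}}{2} = -6 + \frac{\left(-1\right) 1}{2} = -6 + \frac{1}{2} \left(-1\right) = -6 - \frac{1}{2} = - \frac{13}{2}$)
$o{\left(a,M \right)} = 57 M$
$\left(3850 - 1322\right) \left(\left(2506 - 2467\right) + o{\left(g{\left(-5 \right)},-55 \right)}\right) = \left(3850 - 1322\right) \left(\left(2506 - 2467\right) + 57 \left(-55\right)\right) = 2528 \left(\left(2506 - 2467\right) - 3135\right) = 2528 \left(39 - 3135\right) = 2528 \left(-3096\right) = -7826688$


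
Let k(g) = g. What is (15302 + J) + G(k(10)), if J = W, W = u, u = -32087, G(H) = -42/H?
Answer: -83946/5 ≈ -16789.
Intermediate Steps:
W = -32087
J = -32087
(15302 + J) + G(k(10)) = (15302 - 32087) - 42/10 = -16785 - 42*⅒ = -16785 - 21/5 = -83946/5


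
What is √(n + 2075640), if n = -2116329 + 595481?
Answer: 2*√138698 ≈ 744.84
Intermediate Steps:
n = -1520848
√(n + 2075640) = √(-1520848 + 2075640) = √554792 = 2*√138698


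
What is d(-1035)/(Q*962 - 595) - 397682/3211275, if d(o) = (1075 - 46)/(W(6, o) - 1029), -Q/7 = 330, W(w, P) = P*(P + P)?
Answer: -18028185251477861/145577271519402825 ≈ -0.12384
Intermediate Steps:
W(w, P) = 2*P**2 (W(w, P) = P*(2*P) = 2*P**2)
Q = -2310 (Q = -7*330 = -2310)
d(o) = 1029/(-1029 + 2*o**2) (d(o) = (1075 - 46)/(2*o**2 - 1029) = 1029/(-1029 + 2*o**2))
d(-1035)/(Q*962 - 595) - 397682/3211275 = (1029/(-1029 + 2*(-1035)**2))/(-2310*962 - 595) - 397682/3211275 = (1029/(-1029 + 2*1071225))/(-2222220 - 595) - 397682*1/3211275 = (1029/(-1029 + 2142450))/(-2222815) - 397682/3211275 = (1029/2141421)*(-1/2222815) - 397682/3211275 = (1029*(1/2141421))*(-1/2222815) - 397682/3211275 = (343/713807)*(-1/2222815) - 397682/3211275 = -49/226665843815 - 397682/3211275 = -18028185251477861/145577271519402825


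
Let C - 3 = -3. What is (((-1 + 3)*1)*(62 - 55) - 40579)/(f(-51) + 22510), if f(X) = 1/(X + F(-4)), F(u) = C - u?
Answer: -1906555/1057969 ≈ -1.8021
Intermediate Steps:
C = 0 (C = 3 - 3 = 0)
F(u) = -u (F(u) = 0 - u = -u)
f(X) = 1/(4 + X) (f(X) = 1/(X - 1*(-4)) = 1/(X + 4) = 1/(4 + X))
(((-1 + 3)*1)*(62 - 55) - 40579)/(f(-51) + 22510) = (((-1 + 3)*1)*(62 - 55) - 40579)/(1/(4 - 51) + 22510) = ((2*1)*7 - 40579)/(1/(-47) + 22510) = (2*7 - 40579)/(-1/47 + 22510) = (14 - 40579)/(1057969/47) = -40565*47/1057969 = -1906555/1057969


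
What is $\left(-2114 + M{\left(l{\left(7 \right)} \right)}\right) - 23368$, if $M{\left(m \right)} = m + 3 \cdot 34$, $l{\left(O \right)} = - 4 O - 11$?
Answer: $-25419$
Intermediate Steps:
$l{\left(O \right)} = -11 - 4 O$
$M{\left(m \right)} = 102 + m$ ($M{\left(m \right)} = m + 102 = 102 + m$)
$\left(-2114 + M{\left(l{\left(7 \right)} \right)}\right) - 23368 = \left(-2114 + \left(102 - 39\right)\right) - 23368 = \left(-2114 + 63\right) - 23368 = -2051 - 23368 = -25419$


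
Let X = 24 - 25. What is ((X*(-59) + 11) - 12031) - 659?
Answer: -12620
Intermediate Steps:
X = -1
((X*(-59) + 11) - 12031) - 659 = ((-1*(-59) + 11) - 12031) - 659 = ((59 + 11) - 12031) - 659 = (70 - 12031) - 659 = -11961 - 659 = -12620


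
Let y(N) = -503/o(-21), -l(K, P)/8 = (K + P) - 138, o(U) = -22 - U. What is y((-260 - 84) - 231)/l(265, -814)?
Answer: 503/5496 ≈ 0.091521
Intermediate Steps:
l(K, P) = 1104 - 8*K - 8*P (l(K, P) = -8*((K + P) - 138) = -8*(-138 + K + P) = 1104 - 8*K - 8*P)
y(N) = 503 (y(N) = -503/(-22 - 1*(-21)) = -503/(-22 + 21) = -503/(-1) = -503*(-1) = 503)
y((-260 - 84) - 231)/l(265, -814) = 503/(1104 - 8*265 - 8*(-814)) = 503/(1104 - 2120 + 6512) = 503/5496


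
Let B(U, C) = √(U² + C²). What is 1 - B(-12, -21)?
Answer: 1 - 3*√65 ≈ -23.187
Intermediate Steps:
B(U, C) = √(C² + U²)
1 - B(-12, -21) = 1 - √((-21)² + (-12)²) = 1 - √(441 + 144) = 1 - √585 = 1 - 3*√65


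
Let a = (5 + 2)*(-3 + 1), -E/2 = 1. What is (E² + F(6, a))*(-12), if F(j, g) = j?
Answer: -120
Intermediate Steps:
E = -2 (E = -2*1 = -2)
a = -14 (a = 7*(-2) = -14)
(E² + F(6, a))*(-12) = ((-2)² + 6)*(-12) = (4 + 6)*(-12) = 10*(-12) = -120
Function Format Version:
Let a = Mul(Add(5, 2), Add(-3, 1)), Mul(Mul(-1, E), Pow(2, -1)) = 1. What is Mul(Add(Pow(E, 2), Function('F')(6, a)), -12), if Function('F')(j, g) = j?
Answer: -120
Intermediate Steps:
E = -2 (E = Mul(-2, 1) = -2)
a = -14 (a = Mul(7, -2) = -14)
Mul(Add(Pow(E, 2), Function('F')(6, a)), -12) = Mul(Add(Pow(-2, 2), 6), -12) = Mul(Add(4, 6), -12) = Mul(10, -12) = -120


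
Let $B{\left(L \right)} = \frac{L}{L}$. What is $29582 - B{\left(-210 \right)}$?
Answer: $29581$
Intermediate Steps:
$B{\left(L \right)} = 1$
$29582 - B{\left(-210 \right)} = 29582 - 1 = 29581$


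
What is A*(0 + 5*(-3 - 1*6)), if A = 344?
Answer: -15480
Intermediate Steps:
A*(0 + 5*(-3 - 1*6)) = 344*(0 + 5*(-3 - 1*6)) = 344*(0 + 5*(-3 - 6)) = 344*(0 + 5*(-9)) = 344*(0 - 45) = 344*(-45) = -15480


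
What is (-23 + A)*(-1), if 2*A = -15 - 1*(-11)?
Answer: 25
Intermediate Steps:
A = -2 (A = (-15 - 1*(-11))/2 = (-15 + 11)/2 = (½)*(-4) = -2)
(-23 + A)*(-1) = (-23 - 2)*(-1) = -25*(-1) = 25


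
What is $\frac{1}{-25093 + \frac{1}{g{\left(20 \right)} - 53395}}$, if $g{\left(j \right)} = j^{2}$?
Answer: $- \frac{52995}{1329803536} \approx -3.9852 \cdot 10^{-5}$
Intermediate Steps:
$\frac{1}{-25093 + \frac{1}{g{\left(20 \right)} - 53395}} = \frac{1}{-25093 + \frac{1}{20^{2} - 53395}} = \frac{1}{-25093 + \frac{1}{400 - 53395}} = \frac{1}{-25093 + \frac{1}{-52995}} = \frac{1}{-25093 - \frac{1}{52995}} = \frac{1}{- \frac{1329803536}{52995}} = - \frac{52995}{1329803536}$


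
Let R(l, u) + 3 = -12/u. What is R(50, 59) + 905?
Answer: 53206/59 ≈ 901.80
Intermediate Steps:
R(l, u) = -3 - 12/u
R(50, 59) + 905 = (-3 - 12/59) + 905 = -189/59 + 905 = 53206/59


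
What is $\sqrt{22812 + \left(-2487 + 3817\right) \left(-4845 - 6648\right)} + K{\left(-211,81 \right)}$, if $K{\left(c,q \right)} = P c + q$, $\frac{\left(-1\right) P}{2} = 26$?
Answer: $11053 + i \sqrt{15262878} \approx 11053.0 + 3906.8 i$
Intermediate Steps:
$P = -52$ ($P = \left(-2\right) 26 = -52$)
$K{\left(c,q \right)} = q - 52 c$ ($K{\left(c,q \right)} = - 52 c + q = q - 52 c$)
$\sqrt{22812 + \left(-2487 + 3817\right) \left(-4845 - 6648\right)} + K{\left(-211,81 \right)} = \sqrt{22812 + \left(-2487 + 3817\right) \left(-4845 - 6648\right)} + \left(81 - -10972\right) = \sqrt{22812 + 1330 \left(-11493\right)} + \left(81 + 10972\right) = \sqrt{22812 - 15285690} + 11053 = \sqrt{-15262878} + 11053 = i \sqrt{15262878} + 11053 = 11053 + i \sqrt{15262878}$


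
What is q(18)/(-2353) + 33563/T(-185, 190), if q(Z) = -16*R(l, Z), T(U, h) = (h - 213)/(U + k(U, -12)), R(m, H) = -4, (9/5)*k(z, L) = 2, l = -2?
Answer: 130701524797/487071 ≈ 2.6834e+5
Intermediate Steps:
k(z, L) = 10/9 (k(z, L) = (5/9)*2 = 10/9)
T(U, h) = (-213 + h)/(10/9 + U) (T(U, h) = (h - 213)/(U + 10/9) = (-213 + h)/(10/9 + U))
q(Z) = 64 (q(Z) = -16*(-4) = 64)
q(18)/(-2353) + 33563/T(-185, 190) = 64/(-2353) + 33563/((9*(-213 + 190)/(10 + 9*(-185)))) = 64*(-1/2353) + 33563/((9*(-23)/(10 - 1665))) = -64/2353 + 33563/((9*(-23)/(-1655))) = -64/2353 + 33563/((9*(-1/1655)*(-23))) = -64/2353 + 33563/(207/1655) = -64/2353 + 33563*(1655/207) = -64/2353 + 55546765/207 = 130701524797/487071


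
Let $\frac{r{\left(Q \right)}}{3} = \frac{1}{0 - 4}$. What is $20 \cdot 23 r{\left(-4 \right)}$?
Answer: $-345$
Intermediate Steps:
$r{\left(Q \right)} = - \frac{3}{4}$ ($r{\left(Q \right)} = \frac{3}{0 - 4} = \frac{3}{-4} = 3 \left(- \frac{1}{4}\right) = - \frac{3}{4}$)
$20 \cdot 23 r{\left(-4 \right)} = 20 \cdot 23 \left(- \frac{3}{4}\right) = 460 \left(- \frac{3}{4}\right) = -345$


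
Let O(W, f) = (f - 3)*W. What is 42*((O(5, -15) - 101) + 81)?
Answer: -4620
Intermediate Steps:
O(W, f) = W*(-3 + f) (O(W, f) = (-3 + f)*W = W*(-3 + f))
42*((O(5, -15) - 101) + 81) = 42*((5*(-3 - 15) - 101) + 81) = 42*((5*(-18) - 101) + 81) = 42*((-90 - 101) + 81) = 42*(-191 + 81) = 42*(-110) = -4620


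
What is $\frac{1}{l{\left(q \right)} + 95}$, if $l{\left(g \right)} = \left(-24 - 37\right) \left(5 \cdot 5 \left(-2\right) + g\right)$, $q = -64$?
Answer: $\frac{1}{7049} \approx 0.00014186$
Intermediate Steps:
$l{\left(g \right)} = 3050 - 61 g$ ($l{\left(g \right)} = - 61 \left(25 \left(-2\right) + g\right) = - 61 \left(-50 + g\right) = 3050 - 61 g$)
$\frac{1}{l{\left(q \right)} + 95} = \frac{1}{\left(3050 - -3904\right) + 95} = \frac{1}{\left(3050 + 3904\right) + 95} = \frac{1}{6954 + 95} = \frac{1}{7049}$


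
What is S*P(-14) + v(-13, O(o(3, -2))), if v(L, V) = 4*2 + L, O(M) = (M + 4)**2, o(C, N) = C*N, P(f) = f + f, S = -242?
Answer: 6771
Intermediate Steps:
P(f) = 2*f
O(M) = (4 + M)**2
v(L, V) = 8 + L
S*P(-14) + v(-13, O(o(3, -2))) = -484*(-14) + (8 - 13) = -242*(-28) - 5 = 6776 - 5 = 6771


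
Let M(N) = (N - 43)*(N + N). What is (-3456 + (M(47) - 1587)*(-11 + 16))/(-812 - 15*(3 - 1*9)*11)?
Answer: -9511/178 ≈ -53.433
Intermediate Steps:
M(N) = 2*N*(-43 + N) (M(N) = (-43 + N)*(2*N) = 2*N*(-43 + N))
(-3456 + (M(47) - 1587)*(-11 + 16))/(-812 - 15*(3 - 1*9)*11) = (-3456 + (2*47*(-43 + 47) - 1587)*(-11 + 16))/(-812 - 15*(3 - 1*9)*11) = (-3456 + (2*47*4 - 1587)*5)/(-812 - 15*(3 - 9)*11) = (-3456 + (376 - 1587)*5)/(-812 - 15*(-6)*11) = (-3456 - 1211*5)/(-812 + 90*11) = (-3456 - 6055)/(-812 + 990) = -9511/178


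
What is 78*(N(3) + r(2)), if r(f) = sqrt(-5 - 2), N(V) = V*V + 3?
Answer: 936 + 78*I*sqrt(7) ≈ 936.0 + 206.37*I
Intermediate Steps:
N(V) = 3 + V**2 (N(V) = V**2 + 3 = 3 + V**2)
r(f) = I*sqrt(7) (r(f) = sqrt(-7) = I*sqrt(7))
78*(N(3) + r(2)) = 78*((3 + 3**2) + I*sqrt(7)) = 78*((3 + 9) + I*sqrt(7)) = 78*(12 + I*sqrt(7)) = 936 + 78*I*sqrt(7)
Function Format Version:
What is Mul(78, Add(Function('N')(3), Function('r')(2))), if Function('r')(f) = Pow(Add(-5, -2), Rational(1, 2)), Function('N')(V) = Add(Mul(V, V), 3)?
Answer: Add(936, Mul(78, I, Pow(7, Rational(1, 2)))) ≈ Add(936.00, Mul(206.37, I))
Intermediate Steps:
Function('N')(V) = Add(3, Pow(V, 2)) (Function('N')(V) = Add(Pow(V, 2), 3) = Add(3, Pow(V, 2)))
Function('r')(f) = Mul(I, Pow(7, Rational(1, 2))) (Function('r')(f) = Pow(-7, Rational(1, 2)) = Mul(I, Pow(7, Rational(1, 2))))
Mul(78, Add(Function('N')(3), Function('r')(2))) = Mul(78, Add(Add(3, Pow(3, 2)), Mul(I, Pow(7, Rational(1, 2))))) = Mul(78, Add(Add(3, 9), Mul(I, Pow(7, Rational(1, 2))))) = Mul(78, Add(12, Mul(I, Pow(7, Rational(1, 2))))) = Add(936, Mul(78, I, Pow(7, Rational(1, 2))))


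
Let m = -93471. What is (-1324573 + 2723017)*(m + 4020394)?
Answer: 5491581907812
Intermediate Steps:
(-1324573 + 2723017)*(m + 4020394) = (-1324573 + 2723017)*(-93471 + 4020394) = 1398444*3926923 = 5491581907812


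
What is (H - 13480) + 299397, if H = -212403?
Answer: 73514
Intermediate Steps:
(H - 13480) + 299397 = (-212403 - 13480) + 299397 = -225883 + 299397 = 73514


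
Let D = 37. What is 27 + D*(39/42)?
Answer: 859/14 ≈ 61.357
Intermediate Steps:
27 + D*(39/42) = 27 + 37*(39/42) = 27 + 37*(39*(1/42)) = 27 + 37*(13/14) = 27 + 481/14 = 859/14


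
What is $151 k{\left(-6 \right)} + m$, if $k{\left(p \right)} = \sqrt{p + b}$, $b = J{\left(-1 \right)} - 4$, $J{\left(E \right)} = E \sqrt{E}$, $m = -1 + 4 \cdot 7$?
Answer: $27 + 151 \sqrt{-10 - i} \approx 50.845 - 478.1 i$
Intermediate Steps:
$m = 27$ ($m = -1 + 28 = 27$)
$J{\left(E \right)} = E^{\frac{3}{2}}$
$b = -4 - i$ ($b = \left(-1\right)^{\frac{3}{2}} - 4 = - i - 4 = -4 - i \approx -4.0 - 1.0 i$)
$k{\left(p \right)} = \sqrt{-4 + p - i}$ ($k{\left(p \right)} = \sqrt{p - \left(4 + i\right)} = \sqrt{-4 + p - i}$)
$151 k{\left(-6 \right)} + m = 151 \sqrt{-4 - 6 - i} + 27 = 151 \sqrt{-10 - i} + 27 = 27 + 151 \sqrt{-10 - i}$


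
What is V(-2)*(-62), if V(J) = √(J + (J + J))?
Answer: -62*I*√6 ≈ -151.87*I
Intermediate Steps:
V(J) = √3*√J (V(J) = √(J + 2*J) = √(3*J) = √3*√J)
V(-2)*(-62) = (√3*√(-2))*(-62) = (√3*(I*√2))*(-62) = (I*√6)*(-62) = -62*I*√6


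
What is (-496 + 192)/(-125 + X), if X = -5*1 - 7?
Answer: 304/137 ≈ 2.2190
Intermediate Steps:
X = -12 (X = -5 - 7 = -12)
(-496 + 192)/(-125 + X) = (-496 + 192)/(-125 - 12) = -304/(-137) = -304*(-1/137) = 304/137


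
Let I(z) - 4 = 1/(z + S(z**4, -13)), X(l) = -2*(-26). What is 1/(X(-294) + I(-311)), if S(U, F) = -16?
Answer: 327/18311 ≈ 0.017858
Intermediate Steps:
X(l) = 52
I(z) = 4 + 1/(-16 + z) (I(z) = 4 + 1/(z - 16) = 4 + 1/(-16 + z))
1/(X(-294) + I(-311)) = 1/(52 + (-63 + 4*(-311))/(-16 - 311)) = 1/(52 + (-63 - 1244)/(-327)) = 1/(52 - 1/327*(-1307)) = 1/(52 + 1307/327) = 1/(18311/327) = 327/18311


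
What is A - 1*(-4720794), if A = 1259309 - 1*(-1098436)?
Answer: 7078539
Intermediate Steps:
A = 2357745 (A = 1259309 + 1098436 = 2357745)
A - 1*(-4720794) = 2357745 - 1*(-4720794) = 2357745 + 4720794 = 7078539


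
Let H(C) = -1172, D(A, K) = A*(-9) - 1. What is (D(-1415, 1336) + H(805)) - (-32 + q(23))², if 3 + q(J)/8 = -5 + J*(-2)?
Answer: -203734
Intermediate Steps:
D(A, K) = -1 - 9*A (D(A, K) = -9*A - 1 = -1 - 9*A)
q(J) = -64 - 16*J (q(J) = -24 + 8*(-5 + J*(-2)) = -24 + 8*(-5 - 2*J) = -24 + (-40 - 16*J) = -64 - 16*J)
(D(-1415, 1336) + H(805)) - (-32 + q(23))² = ((-1 - 9*(-1415)) - 1172) - (-32 + (-64 - 16*23))² = ((-1 + 12735) - 1172) - (-32 + (-64 - 368))² = (12734 - 1172) - (-32 - 432)² = 11562 - 1*(-464)² = 11562 - 1*215296 = 11562 - 215296 = -203734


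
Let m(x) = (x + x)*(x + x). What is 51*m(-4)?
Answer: 3264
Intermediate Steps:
m(x) = 4*x² (m(x) = (2*x)*(2*x) = 4*x²)
51*m(-4) = 51*(4*(-4)²) = 51*(4*16) = 51*64 = 3264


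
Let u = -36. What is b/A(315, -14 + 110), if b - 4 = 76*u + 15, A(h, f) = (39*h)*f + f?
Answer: -2717/1179456 ≈ -0.0023036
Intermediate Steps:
A(h, f) = f + 39*f*h (A(h, f) = 39*f*h + f = f + 39*f*h)
b = -2717 (b = 4 + (76*(-36) + 15) = 4 + (-2736 + 15) = 4 - 2721 = -2717)
b/A(315, -14 + 110) = -2717*1/((1 + 39*315)*(-14 + 110)) = -2717*1/(96*(1 + 12285)) = -2717/(96*12286) = -2717/1179456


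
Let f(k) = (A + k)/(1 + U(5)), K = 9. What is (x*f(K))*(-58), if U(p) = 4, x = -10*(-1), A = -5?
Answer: -464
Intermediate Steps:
x = 10
f(k) = -1 + k/5 (f(k) = (-5 + k)/(1 + 4) = (-5 + k)/5 = (-5 + k)*(⅕) = -1 + k/5)
(x*f(K))*(-58) = (10*(-1 + (⅕)*9))*(-58) = (10*(-1 + 9/5))*(-58) = (10*(⅘))*(-58) = 8*(-58) = -464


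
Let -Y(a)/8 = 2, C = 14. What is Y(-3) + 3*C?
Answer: 26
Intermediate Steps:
Y(a) = -16 (Y(a) = -8*2 = -16)
Y(-3) + 3*C = -16 + 3*14 = -16 + 42 = 26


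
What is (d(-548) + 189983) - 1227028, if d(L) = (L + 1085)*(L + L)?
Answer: -1625597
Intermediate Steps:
d(L) = 2*L*(1085 + L) (d(L) = (1085 + L)*(2*L) = 2*L*(1085 + L))
(d(-548) + 189983) - 1227028 = (2*(-548)*(1085 - 548) + 189983) - 1227028 = (2*(-548)*537 + 189983) - 1227028 = (-588552 + 189983) - 1227028 = -398569 - 1227028 = -1625597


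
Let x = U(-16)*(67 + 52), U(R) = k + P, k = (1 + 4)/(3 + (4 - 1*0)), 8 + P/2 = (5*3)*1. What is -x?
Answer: -1751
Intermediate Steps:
P = 14 (P = -16 + 2*((5*3)*1) = -16 + 2*(15*1) = -16 + 2*15 = -16 + 30 = 14)
k = 5/7 (k = 5/(3 + (4 + 0)) = 5/(3 + 4) = 5/7 ≈ 0.71429)
U(R) = 103/7 (U(R) = 5/7 + 14 = 103/7)
x = 1751 (x = 103*(67 + 52)/7 = (103/7)*119 = 1751)
-x = -1*1751 = -1751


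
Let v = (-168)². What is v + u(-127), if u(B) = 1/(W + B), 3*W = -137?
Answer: 14620029/518 ≈ 28224.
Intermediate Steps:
W = -137/3 (W = (⅓)*(-137) = -137/3 ≈ -45.667)
u(B) = 1/(-137/3 + B)
v = 28224
v + u(-127) = 28224 + 3/(-137 + 3*(-127)) = 28224 + 3/(-137 - 381) = 28224 + 3/(-518) = 28224 + 3*(-1/518) = 28224 - 3/518 = 14620029/518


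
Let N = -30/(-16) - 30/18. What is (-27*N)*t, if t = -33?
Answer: 1485/8 ≈ 185.63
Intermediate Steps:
N = 5/24 (N = -30*(-1/16) - 30*1/18 = 15/8 - 5/3 = 5/24 ≈ 0.20833)
(-27*N)*t = -27*5/24*(-33) = -45/8*(-33) = 1485/8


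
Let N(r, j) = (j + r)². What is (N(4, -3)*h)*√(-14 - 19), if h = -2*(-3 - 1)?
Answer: 8*I*√33 ≈ 45.956*I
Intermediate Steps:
h = 8 (h = -2*(-4) = 8)
(N(4, -3)*h)*√(-14 - 19) = ((-3 + 4)²*8)*√(-14 - 19) = (1²*8)*√(-33) = (1*8)*(I*√33) = 8*(I*√33) = 8*I*√33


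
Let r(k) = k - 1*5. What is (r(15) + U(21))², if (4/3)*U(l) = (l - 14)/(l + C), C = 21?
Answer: 6561/64 ≈ 102.52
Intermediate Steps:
r(k) = -5 + k (r(k) = k - 5 = -5 + k)
U(l) = 3*(-14 + l)/(4*(21 + l)) (U(l) = 3*((l - 14)/(l + 21))/4 = 3*((-14 + l)/(21 + l))/4 = 3*(-14 + l)/(4*(21 + l)))
(r(15) + U(21))² = ((-5 + 15) + 3*(-14 + 21)/(4*(21 + 21)))² = (10 + (¾)*7/42)² = (10 + (¾)*(1/42)*7)² = (10 + ⅛)² = (81/8)² = 6561/64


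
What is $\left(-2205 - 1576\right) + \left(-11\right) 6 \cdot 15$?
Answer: $-4771$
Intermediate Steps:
$\left(-2205 - 1576\right) + \left(-11\right) 6 \cdot 15 = -3781 - 990 = -4771$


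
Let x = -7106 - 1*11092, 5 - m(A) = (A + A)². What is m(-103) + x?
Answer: -60629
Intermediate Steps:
m(A) = 5 - 4*A² (m(A) = 5 - (A + A)² = 5 - (2*A)² = 5 - 4*A²)
x = -18198 (x = -7106 - 11092 = -18198)
m(-103) + x = (5 - 4*(-103)²) - 18198 = (5 - 4*10609) - 18198 = (5 - 42436) - 18198 = -42431 - 18198 = -60629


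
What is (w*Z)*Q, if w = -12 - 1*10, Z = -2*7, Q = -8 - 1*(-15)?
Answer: 2156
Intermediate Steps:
Q = 7 (Q = -8 + 15 = 7)
Z = -14
w = -22 (w = -12 - 10 = -22)
(w*Z)*Q = -22*(-14)*7 = 308*7 = 2156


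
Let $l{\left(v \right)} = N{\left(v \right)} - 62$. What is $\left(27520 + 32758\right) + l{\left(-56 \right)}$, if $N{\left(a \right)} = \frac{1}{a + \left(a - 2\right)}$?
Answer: $\frac{6864623}{114} \approx 60216.0$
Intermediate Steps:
$N{\left(a \right)} = \frac{1}{-2 + 2 a}$ ($N{\left(a \right)} = \frac{1}{a + \left(-2 + a\right)} = \frac{1}{-2 + 2 a}$)
$l{\left(v \right)} = -62 + \frac{1}{2 \left(-1 + v\right)}$ ($l{\left(v \right)} = \frac{1}{2 \left(-1 + v\right)} - 62 = -62 + \frac{1}{2 \left(-1 + v\right)}$)
$\left(27520 + 32758\right) + l{\left(-56 \right)} = \left(27520 + 32758\right) + \frac{125 - -6944}{2 \left(-1 - 56\right)} = 60278 + \frac{125 + 6944}{2 \left(-57\right)} = 60278 + \frac{1}{2} \left(- \frac{1}{57}\right) 7069 = 60278 - \frac{7069}{114} = \frac{6864623}{114}$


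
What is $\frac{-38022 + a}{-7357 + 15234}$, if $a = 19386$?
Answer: $- \frac{18636}{7877} \approx -2.3659$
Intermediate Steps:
$\frac{-38022 + a}{-7357 + 15234} = \frac{-38022 + 19386}{-7357 + 15234} = - \frac{18636}{7877}$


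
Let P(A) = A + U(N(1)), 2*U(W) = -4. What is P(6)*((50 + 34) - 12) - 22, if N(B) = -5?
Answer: 266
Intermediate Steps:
U(W) = -2 (U(W) = (½)*(-4) = -2)
P(A) = -2 + A (P(A) = A - 2 = -2 + A)
P(6)*((50 + 34) - 12) - 22 = (-2 + 6)*((50 + 34) - 12) - 22 = 4*(84 - 12) - 22 = 4*72 - 22 = 288 - 22 = 266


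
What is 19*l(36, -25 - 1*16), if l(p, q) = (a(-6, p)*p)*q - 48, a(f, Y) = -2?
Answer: 55176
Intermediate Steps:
l(p, q) = -48 - 2*p*q (l(p, q) = (-2*p)*q - 48 = -2*p*q - 48 = -48 - 2*p*q)
19*l(36, -25 - 1*16) = 19*(-48 - 2*36*(-25 - 1*16)) = 19*(-48 - 2*36*(-25 - 16)) = 19*(-48 - 2*36*(-41)) = 19*(-48 + 2952) = 19*2904 = 55176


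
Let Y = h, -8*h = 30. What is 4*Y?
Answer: -15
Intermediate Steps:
h = -15/4 (h = -⅛*30 = -15/4 ≈ -3.7500)
Y = -15/4 ≈ -3.7500
4*Y = 4*(-15/4) = -15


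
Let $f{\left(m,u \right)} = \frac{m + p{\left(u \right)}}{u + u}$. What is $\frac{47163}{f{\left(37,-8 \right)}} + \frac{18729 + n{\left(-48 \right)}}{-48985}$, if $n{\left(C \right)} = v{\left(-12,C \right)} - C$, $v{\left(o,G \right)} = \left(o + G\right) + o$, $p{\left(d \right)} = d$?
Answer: $- \frac{7393003065}{284113} \approx -26021.0$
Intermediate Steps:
$v{\left(o,G \right)} = G + 2 o$ ($v{\left(o,G \right)} = \left(G + o\right) + o = G + 2 o$)
$n{\left(C \right)} = -24$ ($n{\left(C \right)} = \left(C + 2 \left(-12\right)\right) - C = \left(C - 24\right) - C = \left(-24 + C\right) - C = -24$)
$f{\left(m,u \right)} = \frac{m + u}{2 u}$ ($f{\left(m,u \right)} = \frac{m + u}{u + u} = \frac{m + u}{2 u}$)
$\frac{47163}{f{\left(37,-8 \right)}} + \frac{18729 + n{\left(-48 \right)}}{-48985} = \frac{47163}{\frac{1}{2} \frac{1}{-8} \left(37 - 8\right)} + \frac{18729 - 24}{-48985} = \frac{47163}{\frac{1}{2} \left(- \frac{1}{8}\right) 29} + 18705 \left(- \frac{1}{48985}\right) = \frac{47163}{- \frac{29}{16}} - \frac{3741}{9797} = 47163 \left(- \frac{16}{29}\right) - \frac{3741}{9797} = - \frac{754608}{29} - \frac{3741}{9797} = - \frac{7393003065}{284113}$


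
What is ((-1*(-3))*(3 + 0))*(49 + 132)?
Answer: 1629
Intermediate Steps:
((-1*(-3))*(3 + 0))*(49 + 132) = (3*3)*181 = 9*181 = 1629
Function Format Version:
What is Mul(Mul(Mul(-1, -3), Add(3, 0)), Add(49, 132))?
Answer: 1629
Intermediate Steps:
Mul(Mul(Mul(-1, -3), Add(3, 0)), Add(49, 132)) = Mul(Mul(3, 3), 181) = Mul(9, 181) = 1629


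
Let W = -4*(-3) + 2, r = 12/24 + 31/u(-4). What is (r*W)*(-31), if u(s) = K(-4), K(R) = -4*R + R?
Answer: -8029/6 ≈ -1338.2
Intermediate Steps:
K(R) = -3*R
u(s) = 12 (u(s) = -3*(-4) = 12)
r = 37/12 (r = 12/24 + 31/12 = 12*(1/24) + 31*(1/12) = ½ + 31/12 = 37/12 ≈ 3.0833)
W = 14 (W = 12 + 2 = 14)
(r*W)*(-31) = ((37/12)*14)*(-31) = (259/6)*(-31) = -8029/6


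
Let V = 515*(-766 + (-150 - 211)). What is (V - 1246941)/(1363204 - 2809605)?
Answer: 1827346/1446401 ≈ 1.2634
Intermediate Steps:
V = -580405 (V = 515*(-766 - 361) = 515*(-1127) = -580405)
(V - 1246941)/(1363204 - 2809605) = (-580405 - 1246941)/(1363204 - 2809605) = -1827346/(-1446401) = -1827346*(-1/1446401) = 1827346/1446401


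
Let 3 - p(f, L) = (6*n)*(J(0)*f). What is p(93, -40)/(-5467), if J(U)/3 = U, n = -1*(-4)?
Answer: -3/5467 ≈ -0.00054875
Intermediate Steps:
n = 4
J(U) = 3*U
p(f, L) = 3 (p(f, L) = 3 - 6*4*(3*0)*f = 3 - 24*0*f = 3 - 24*0 = 3 - 1*0 = 3 + 0 = 3)
p(93, -40)/(-5467) = 3/(-5467) = 3*(-1/5467) = -3/5467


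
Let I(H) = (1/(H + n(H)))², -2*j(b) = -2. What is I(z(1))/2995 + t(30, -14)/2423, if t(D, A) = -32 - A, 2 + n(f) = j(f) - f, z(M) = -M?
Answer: -51487/7256885 ≈ -0.0070949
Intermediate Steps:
j(b) = 1 (j(b) = -½*(-2) = 1)
n(f) = -1 - f (n(f) = -2 + (1 - f) = -1 - f)
I(H) = 1 (I(H) = (1/(H + (-1 - H)))² = (1/(-1))² = (-1)² = 1)
I(z(1))/2995 + t(30, -14)/2423 = 1/2995 + (-32 - 1*(-14))/2423 = 1*(1/2995) + (-32 + 14)*(1/2423) = 1/2995 - 18*1/2423 = 1/2995 - 18/2423 = -51487/7256885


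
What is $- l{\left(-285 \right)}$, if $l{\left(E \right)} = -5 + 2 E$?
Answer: $575$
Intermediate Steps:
$- l{\left(-285 \right)} = - (-5 + 2 \left(-285\right)) = - (-5 - 570) = \left(-1\right) \left(-575\right) = 575$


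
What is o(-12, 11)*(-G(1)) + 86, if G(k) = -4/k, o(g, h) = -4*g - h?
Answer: 234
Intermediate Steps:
o(g, h) = -h - 4*g
o(-12, 11)*(-G(1)) + 86 = (-1*11 - 4*(-12))*(-(-4)/1) + 86 = (-11 + 48)*(-(-4)) + 86 = 37*(-1*(-4)) + 86 = 37*4 + 86 = 148 + 86 = 234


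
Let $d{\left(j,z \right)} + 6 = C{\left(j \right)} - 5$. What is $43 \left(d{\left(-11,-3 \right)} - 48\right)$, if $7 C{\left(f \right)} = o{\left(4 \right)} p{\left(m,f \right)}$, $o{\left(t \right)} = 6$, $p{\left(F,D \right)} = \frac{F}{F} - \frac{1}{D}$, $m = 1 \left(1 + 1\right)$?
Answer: $- \frac{192253}{77} \approx -2496.8$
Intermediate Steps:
$m = 2$ ($m = 1 \cdot 2 = 2$)
$p{\left(F,D \right)} = 1 - \frac{1}{D}$
$C{\left(f \right)} = \frac{6 \left(-1 + f\right)}{7 f}$ ($C{\left(f \right)} = \frac{6 \frac{-1 + f}{f}}{7} = \frac{6 \frac{1}{f} \left(-1 + f\right)}{7} = \frac{6 \left(-1 + f\right)}{7 f}$)
$d{\left(j,z \right)} = -11 + \frac{6 \left(-1 + j\right)}{7 j}$ ($d{\left(j,z \right)} = -6 - \left(5 - \frac{6 \left(-1 + j\right)}{7 j}\right) = -11 + \frac{6 \left(-1 + j\right)}{7 j}$)
$43 \left(d{\left(-11,-3 \right)} - 48\right) = 43 \left(\frac{-6 - -781}{7 \left(-11\right)} - 48\right) = 43 \left(\frac{1}{7} \left(- \frac{1}{11}\right) \left(-6 + 781\right) - 48\right) = 43 \left(\frac{1}{7} \left(- \frac{1}{11}\right) 775 - 48\right) = 43 \left(- \frac{775}{77} - 48\right) = 43 \left(- \frac{4471}{77}\right) = - \frac{192253}{77}$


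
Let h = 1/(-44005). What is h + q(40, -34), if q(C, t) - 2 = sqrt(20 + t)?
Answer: 88009/44005 + I*sqrt(14) ≈ 2.0 + 3.7417*I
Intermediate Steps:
q(C, t) = 2 + sqrt(20 + t)
h = -1/44005 ≈ -2.2725e-5
h + q(40, -34) = -1/44005 + (2 + sqrt(20 - 34)) = -1/44005 + (2 + sqrt(-14)) = -1/44005 + (2 + I*sqrt(14)) = 88009/44005 + I*sqrt(14)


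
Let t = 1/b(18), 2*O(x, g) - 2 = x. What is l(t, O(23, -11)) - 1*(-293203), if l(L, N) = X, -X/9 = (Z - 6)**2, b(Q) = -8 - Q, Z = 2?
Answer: 293059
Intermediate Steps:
O(x, g) = 1 + x/2
t = -1/26 (t = 1/(-8 - 1*18) = 1/(-8 - 18) = 1/(-26) = -1/26 ≈ -0.038462)
X = -144 (X = -9*(2 - 6)**2 = -9*(-4)**2 = -9*16 = -144)
l(L, N) = -144
l(t, O(23, -11)) - 1*(-293203) = -144 - 1*(-293203) = -144 + 293203 = 293059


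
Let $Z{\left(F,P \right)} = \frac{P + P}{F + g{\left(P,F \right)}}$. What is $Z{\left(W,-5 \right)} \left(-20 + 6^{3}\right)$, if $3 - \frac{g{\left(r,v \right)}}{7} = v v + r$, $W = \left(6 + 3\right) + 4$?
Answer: $\frac{980}{557} \approx 1.7594$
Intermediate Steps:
$W = 13$ ($W = 9 + 4 = 13$)
$g{\left(r,v \right)} = 21 - 7 r - 7 v^{2}$ ($g{\left(r,v \right)} = 21 - 7 \left(v v + r\right) = 21 - 7 \left(v^{2} + r\right) = 21 - 7 \left(r + v^{2}\right) = 21 - \left(7 r + 7 v^{2}\right) = 21 - 7 r - 7 v^{2}$)
$Z{\left(F,P \right)} = \frac{2 P}{21 + F - 7 P - 7 F^{2}}$ ($Z{\left(F,P \right)} = \frac{P + P}{F - \left(-21 + 7 P + 7 F^{2}\right)} = \frac{2 P}{21 + F - 7 P - 7 F^{2}}$)
$Z{\left(W,-5 \right)} \left(-20 + 6^{3}\right) = \left(-2\right) \left(-5\right) \frac{1}{-21 - 13 + 7 \left(-5\right) + 7 \cdot 13^{2}} \left(-20 + 6^{3}\right) = \left(-2\right) \left(-5\right) \frac{1}{-21 - 13 - 35 + 7 \cdot 169} \left(-20 + 216\right) = \left(-2\right) \left(-5\right) \frac{1}{-21 - 13 - 35 + 1183} \cdot 196 = \left(-2\right) \left(-5\right) \frac{1}{1114} \cdot 196 = \frac{5}{557} \cdot 196 = \frac{980}{557}$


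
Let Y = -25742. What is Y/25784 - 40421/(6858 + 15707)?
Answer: -811541647/290907980 ≈ -2.7897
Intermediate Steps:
Y/25784 - 40421/(6858 + 15707) = -25742/25784 - 40421/(6858 + 15707) = -25742*1/25784 - 40421/22565 = -12871/12892 - 40421*1/22565 = -12871/12892 - 40421/22565 = -811541647/290907980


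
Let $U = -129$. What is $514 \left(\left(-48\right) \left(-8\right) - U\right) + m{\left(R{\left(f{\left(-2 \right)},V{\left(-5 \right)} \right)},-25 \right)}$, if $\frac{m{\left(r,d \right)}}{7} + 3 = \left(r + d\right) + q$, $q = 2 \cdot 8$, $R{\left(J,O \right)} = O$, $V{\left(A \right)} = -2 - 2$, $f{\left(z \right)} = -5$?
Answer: $263570$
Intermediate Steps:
$V{\left(A \right)} = -4$ ($V{\left(A \right)} = -2 - 2 = -4$)
$q = 16$
$m{\left(r,d \right)} = 91 + 7 d + 7 r$ ($m{\left(r,d \right)} = -21 + 7 \left(\left(r + d\right) + 16\right) = -21 + 7 \left(\left(d + r\right) + 16\right) = -21 + 7 \left(16 + d + r\right) = -21 + \left(112 + 7 d + 7 r\right) = 91 + 7 d + 7 r$)
$514 \left(\left(-48\right) \left(-8\right) - U\right) + m{\left(R{\left(f{\left(-2 \right)},V{\left(-5 \right)} \right)},-25 \right)} = 514 \left(\left(-48\right) \left(-8\right) - -129\right) + \left(91 + 7 \left(-25\right) + 7 \left(-4\right)\right) = 514 \left(384 + 129\right) - 112 = 514 \cdot 513 - 112 = 263682 - 112 = 263570$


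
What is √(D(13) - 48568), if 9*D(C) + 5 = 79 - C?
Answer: I*√437051/3 ≈ 220.37*I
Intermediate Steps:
D(C) = 74/9 - C/9 (D(C) = -5/9 + (79 - C)/9 = -5/9 + (79/9 - C/9) = 74/9 - C/9)
√(D(13) - 48568) = √((74/9 - ⅑*13) - 48568) = √((74/9 - 13/9) - 48568) = √(61/9 - 48568) = √(-437051/9) = I*√437051/3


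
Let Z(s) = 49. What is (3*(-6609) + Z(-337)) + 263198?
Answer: 243420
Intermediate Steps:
(3*(-6609) + Z(-337)) + 263198 = (3*(-6609) + 49) + 263198 = (-19827 + 49) + 263198 = -19778 + 263198 = 243420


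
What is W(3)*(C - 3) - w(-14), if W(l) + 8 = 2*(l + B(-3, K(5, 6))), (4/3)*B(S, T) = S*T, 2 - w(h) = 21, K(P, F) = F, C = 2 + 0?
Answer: 48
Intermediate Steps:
C = 2
w(h) = -19 (w(h) = 2 - 1*21 = 2 - 21 = -19)
B(S, T) = 3*S*T/4 (B(S, T) = 3*(S*T)/4 = 3*S*T/4)
W(l) = -35 + 2*l (W(l) = -8 + 2*(l + (¾)*(-3)*6) = -8 + 2*(l - 27/2) = -8 + 2*(-27/2 + l) = -8 + (-27 + 2*l) = -35 + 2*l)
W(3)*(C - 3) - w(-14) = (-35 + 2*3)*(2 - 3) - 1*(-19) = (-35 + 6)*(-1) + 19 = -29*(-1) + 19 = 29 + 19 = 48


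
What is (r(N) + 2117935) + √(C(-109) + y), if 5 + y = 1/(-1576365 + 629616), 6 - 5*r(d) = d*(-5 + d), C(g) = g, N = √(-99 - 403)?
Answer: 10590183/5 + I*√502 + I*√102182039212863/946749 ≈ 2.118e+6 + 33.082*I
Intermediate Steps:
N = I*√502 (N = √(-502) = I*√502 ≈ 22.405*I)
r(d) = 6/5 - d*(-5 + d)/5
y = -4733746/946749 (y = -5 + 1/(-1576365 + 629616) = -5 + 1/(-946749) = -5 - 1/946749 = -4733746/946749 ≈ -5.0000)
(r(N) + 2117935) + √(C(-109) + y) = ((6/5 + I*√502 - (I*√502)²/5) + 2117935) + √(-109 - 4733746/946749) = ((6/5 + I*√502 - ⅕*(-502)) + 2117935) + √(-107929387/946749) = ((6/5 + I*√502 + 502/5) + 2117935) + I*√102182039212863/946749 = ((508/5 + I*√502) + 2117935) + I*√102182039212863/946749 = (10590183/5 + I*√502) + I*√102182039212863/946749 = 10590183/5 + I*√502 + I*√102182039212863/946749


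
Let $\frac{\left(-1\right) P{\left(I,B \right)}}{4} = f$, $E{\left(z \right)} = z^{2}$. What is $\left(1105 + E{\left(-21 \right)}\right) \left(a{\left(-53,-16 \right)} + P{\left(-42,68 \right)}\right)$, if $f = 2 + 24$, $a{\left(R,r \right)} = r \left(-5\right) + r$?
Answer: $-61840$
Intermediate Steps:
$a{\left(R,r \right)} = - 4 r$ ($a{\left(R,r \right)} = - 5 r + r = - 4 r$)
$f = 26$
$P{\left(I,B \right)} = -104$ ($P{\left(I,B \right)} = \left(-4\right) 26 = -104$)
$\left(1105 + E{\left(-21 \right)}\right) \left(a{\left(-53,-16 \right)} + P{\left(-42,68 \right)}\right) = \left(1105 + \left(-21\right)^{2}\right) \left(\left(-4\right) \left(-16\right) - 104\right) = \left(1105 + 441\right) \left(64 - 104\right) = 1546 \left(-40\right) = -61840$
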